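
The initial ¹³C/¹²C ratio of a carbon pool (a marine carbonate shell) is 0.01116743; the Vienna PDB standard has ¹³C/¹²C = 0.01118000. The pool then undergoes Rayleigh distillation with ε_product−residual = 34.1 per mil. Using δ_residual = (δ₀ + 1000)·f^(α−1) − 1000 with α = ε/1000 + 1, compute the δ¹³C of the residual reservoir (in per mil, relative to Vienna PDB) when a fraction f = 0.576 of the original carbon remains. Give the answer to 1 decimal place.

δ₀ = (0.01116743/0.01118000 − 1)×1000 = (0.998876 − 1)×1000 = -1.124 per mil
α − 1 = ε/1000 = 0.0341
f^(α−1) = 0.576^(0.0341) = 0.981365
δ_res = (-1.124 + 1000) × 0.981365 − 1000 = 980.261 − 1000 = -19.74 per mil

-19.7 per mil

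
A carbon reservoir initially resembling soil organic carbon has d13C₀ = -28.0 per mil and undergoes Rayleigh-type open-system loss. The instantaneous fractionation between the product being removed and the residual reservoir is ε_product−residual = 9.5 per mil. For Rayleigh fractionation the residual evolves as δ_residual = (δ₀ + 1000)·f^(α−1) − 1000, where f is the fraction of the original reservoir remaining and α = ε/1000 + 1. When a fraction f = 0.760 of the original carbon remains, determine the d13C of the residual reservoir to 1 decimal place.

-30.5 per mil

Rayleigh residual: δ_res = (δ₀ + 1000)·f^(α−1) − 1000
α = ε/1000 + 1 = 1.00950, so α − 1 = 0.00950
f^(α−1) = 0.760^(0.00950) = 0.997396
δ_res = (-28.0 + 1000) × 0.997396 − 1000 = 969.469 − 1000 = -30.53 per mil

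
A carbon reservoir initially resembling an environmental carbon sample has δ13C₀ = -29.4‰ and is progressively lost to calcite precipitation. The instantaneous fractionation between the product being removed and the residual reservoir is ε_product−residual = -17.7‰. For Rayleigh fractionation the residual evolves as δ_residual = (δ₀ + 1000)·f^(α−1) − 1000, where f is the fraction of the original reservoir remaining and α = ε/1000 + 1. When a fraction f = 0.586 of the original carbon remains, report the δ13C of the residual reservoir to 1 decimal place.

-20.2‰

Rayleigh residual: δ_res = (δ₀ + 1000)·f^(α−1) − 1000
α = ε/1000 + 1 = 0.98230, so α − 1 = -0.01770
f^(α−1) = 0.586^(-0.01770) = 1.009504
δ_res = (-29.4 + 1000) × 1.009504 − 1000 = 979.825 − 1000 = -20.18‰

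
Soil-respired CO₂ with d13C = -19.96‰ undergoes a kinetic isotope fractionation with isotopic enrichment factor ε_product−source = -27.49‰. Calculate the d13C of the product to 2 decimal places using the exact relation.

-46.90‰

To first order, δ_product ≈ δ_source + ε = -47.45‰.
Exactly, δ_product = (δ_source + 1000)·(ε/1000 + 1) − 1000.
δ_product = (-19.96 + 1000) × (-27.49/1000 + 1) − 1000
δ_product = -46.901‰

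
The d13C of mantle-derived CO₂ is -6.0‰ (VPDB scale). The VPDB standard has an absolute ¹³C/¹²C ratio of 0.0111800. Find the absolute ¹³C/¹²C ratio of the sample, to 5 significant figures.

0.011113

R_sample = R_standard × (d13C/1000 + 1)
R_sample = 0.0111800 × (-6.0/1000 + 1) = 0.0111800 × 0.994000
R_sample = 0.0111129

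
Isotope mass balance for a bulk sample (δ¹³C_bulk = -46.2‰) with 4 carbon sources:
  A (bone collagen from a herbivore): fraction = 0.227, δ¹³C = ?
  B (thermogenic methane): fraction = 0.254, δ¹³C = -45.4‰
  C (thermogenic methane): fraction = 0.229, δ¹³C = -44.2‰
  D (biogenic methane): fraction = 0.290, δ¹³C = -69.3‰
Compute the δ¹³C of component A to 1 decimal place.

-19.6‰

Isotope mass balance: δ_bulk = Σ fᵢ·δᵢ.
-46.2 = 0.227×δ_A + 0.254×(-45.4) + 0.229×(-44.2) + 0.290×(-69.3)
0.227·δ_A = -46.2 − (-41.750) = -4.450
δ_A = -4.450 / 0.227 = -19.60‰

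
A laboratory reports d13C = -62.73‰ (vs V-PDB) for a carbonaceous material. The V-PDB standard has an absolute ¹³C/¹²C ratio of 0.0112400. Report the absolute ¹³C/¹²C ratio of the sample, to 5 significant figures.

R_sample = R_standard × (d13C/1000 + 1)
R_sample = 0.0112400 × (-62.73/1000 + 1) = 0.0112400 × 0.937270
R_sample = 0.0105349

0.010535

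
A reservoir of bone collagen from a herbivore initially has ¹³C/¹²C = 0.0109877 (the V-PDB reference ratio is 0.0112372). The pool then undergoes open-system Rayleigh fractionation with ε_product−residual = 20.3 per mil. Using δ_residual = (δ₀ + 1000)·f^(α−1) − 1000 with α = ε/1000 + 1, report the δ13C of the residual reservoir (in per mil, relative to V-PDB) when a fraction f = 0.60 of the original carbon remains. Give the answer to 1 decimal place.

-32.3 per mil

δ₀ = (0.0109877/0.0112372 − 1)×1000 = (0.977797 − 1)×1000 = -22.203 per mil
α − 1 = ε/1000 = 0.0203
f^(α−1) = 0.60^(0.0203) = 0.989684
δ_res = (-22.203 + 1000) × 0.989684 − 1000 = 967.710 − 1000 = -32.29 per mil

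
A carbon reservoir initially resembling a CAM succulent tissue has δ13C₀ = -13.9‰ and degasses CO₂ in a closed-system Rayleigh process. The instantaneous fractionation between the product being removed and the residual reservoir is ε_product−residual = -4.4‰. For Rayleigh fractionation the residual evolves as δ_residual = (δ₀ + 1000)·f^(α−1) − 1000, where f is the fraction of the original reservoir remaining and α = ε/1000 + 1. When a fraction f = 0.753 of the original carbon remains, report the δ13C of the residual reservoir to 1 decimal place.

-12.7‰

Rayleigh residual: δ_res = (δ₀ + 1000)·f^(α−1) − 1000
α = ε/1000 + 1 = 0.99560, so α − 1 = -0.00440
f^(α−1) = 0.753^(-0.00440) = 1.001249
δ_res = (-13.9 + 1000) × 1.001249 − 1000 = 987.332 − 1000 = -12.67‰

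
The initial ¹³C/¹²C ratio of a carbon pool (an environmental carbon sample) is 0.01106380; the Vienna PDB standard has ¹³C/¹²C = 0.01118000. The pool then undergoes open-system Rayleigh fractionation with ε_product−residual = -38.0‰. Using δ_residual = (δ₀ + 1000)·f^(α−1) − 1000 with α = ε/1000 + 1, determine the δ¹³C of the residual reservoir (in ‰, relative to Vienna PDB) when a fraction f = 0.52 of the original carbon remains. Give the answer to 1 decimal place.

δ₀ = (0.01106380/0.01118000 − 1)×1000 = (0.989606 − 1)×1000 = -10.394‰
α − 1 = ε/1000 = -0.0380
f^(α−1) = 0.52^(-0.0380) = 1.025161
δ_res = (-10.394 + 1000) × 1.025161 − 1000 = 1014.505 − 1000 = 14.51‰

14.5‰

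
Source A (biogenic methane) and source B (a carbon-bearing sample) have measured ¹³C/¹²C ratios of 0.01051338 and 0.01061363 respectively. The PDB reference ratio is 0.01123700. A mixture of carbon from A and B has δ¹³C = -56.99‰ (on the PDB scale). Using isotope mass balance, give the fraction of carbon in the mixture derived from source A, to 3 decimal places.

δ_A = (0.01051338/0.01123700 − 1)×1000 = (0.935604 − 1)×1000 = -64.396‰
δ_B = (0.01061363/0.01123700 − 1)×1000 = (0.944525 − 1)×1000 = -55.475‰
f_A = (δ_mix − δ_B)/(δ_A − δ_B) = (-56.99 − (-55.475))/(-64.396 − (-55.475))
f_A = -1.515 / -8.921 = 0.1698

0.170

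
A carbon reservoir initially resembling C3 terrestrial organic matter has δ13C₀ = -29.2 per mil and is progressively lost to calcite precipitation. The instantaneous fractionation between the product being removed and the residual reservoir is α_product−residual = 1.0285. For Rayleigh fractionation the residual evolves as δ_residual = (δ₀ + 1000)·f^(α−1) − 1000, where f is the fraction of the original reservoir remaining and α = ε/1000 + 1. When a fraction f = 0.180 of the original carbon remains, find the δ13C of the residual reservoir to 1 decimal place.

Rayleigh residual: δ_res = (δ₀ + 1000)·f^(α−1) − 1000
α − 1 = 0.02850
f^(α−1) = 0.180^(0.02850) = 0.952303
δ_res = (-29.2 + 1000) × 0.952303 − 1000 = 924.496 − 1000 = -75.50 per mil

-75.5 per mil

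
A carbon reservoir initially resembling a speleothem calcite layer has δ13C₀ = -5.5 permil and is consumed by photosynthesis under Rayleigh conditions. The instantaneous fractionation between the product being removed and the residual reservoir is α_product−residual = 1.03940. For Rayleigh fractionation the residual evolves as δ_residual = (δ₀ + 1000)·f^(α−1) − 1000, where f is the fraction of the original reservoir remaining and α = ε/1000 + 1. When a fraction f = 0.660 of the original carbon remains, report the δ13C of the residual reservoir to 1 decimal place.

-21.6 permil

Rayleigh residual: δ_res = (δ₀ + 1000)·f^(α−1) − 1000
α − 1 = 0.03940
f^(α−1) = 0.660^(0.03940) = 0.983762
δ_res = (-5.5 + 1000) × 0.983762 − 1000 = 978.351 − 1000 = -21.65 permil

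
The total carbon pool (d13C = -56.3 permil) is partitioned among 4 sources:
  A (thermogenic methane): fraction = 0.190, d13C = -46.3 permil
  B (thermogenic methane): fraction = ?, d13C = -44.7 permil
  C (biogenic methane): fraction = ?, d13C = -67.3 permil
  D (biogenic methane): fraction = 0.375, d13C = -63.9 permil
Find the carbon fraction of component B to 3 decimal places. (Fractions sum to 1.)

0.254

Let f_B and f_C be the unknown fractions; fractions sum to 1 so f_B + f_C = 0.435.
Mass balance: Σ fᵢ·δᵢ = δ_bulk ⇒ f_B·(-44.7) + f_C·(-67.3) = -56.3 − (-32.759) = -23.541
Substitute f_C = 0.435 − f_B:
f_B·(-44.7 − -67.3) = -23.541 − 0.435×(-67.3) = 5.735
f_B = 5.735 / 22.6 = 0.2538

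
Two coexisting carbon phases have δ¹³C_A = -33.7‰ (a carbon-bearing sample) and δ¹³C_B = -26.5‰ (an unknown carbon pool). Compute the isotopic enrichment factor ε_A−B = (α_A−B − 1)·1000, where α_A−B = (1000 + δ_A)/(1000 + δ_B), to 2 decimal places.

α_A−B = (1000 + -33.7) / (1000 + -26.5) = 966.3 / 973.5 = 0.992604
ε_A−B = (0.992604 − 1) × 1000 = -7.396‰
(The approximation ε ≈ δ_A − δ_B would give -7.2‰.)

-7.40‰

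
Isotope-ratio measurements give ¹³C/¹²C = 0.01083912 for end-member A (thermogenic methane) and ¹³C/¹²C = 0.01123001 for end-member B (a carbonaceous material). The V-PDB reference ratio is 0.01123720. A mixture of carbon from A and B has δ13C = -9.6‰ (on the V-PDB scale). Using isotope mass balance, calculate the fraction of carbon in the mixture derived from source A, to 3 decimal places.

δ_A = (0.01083912/0.01123720 − 1)×1000 = (0.964575 − 1)×1000 = -35.425‰
δ_B = (0.01123001/0.01123720 − 1)×1000 = (0.999360 − 1)×1000 = -0.640‰
f_A = (δ_mix − δ_B)/(δ_A − δ_B) = (-9.6 − (-0.640))/(-35.425 − (-0.640))
f_A = -8.960 / -34.785 = 0.2576

0.258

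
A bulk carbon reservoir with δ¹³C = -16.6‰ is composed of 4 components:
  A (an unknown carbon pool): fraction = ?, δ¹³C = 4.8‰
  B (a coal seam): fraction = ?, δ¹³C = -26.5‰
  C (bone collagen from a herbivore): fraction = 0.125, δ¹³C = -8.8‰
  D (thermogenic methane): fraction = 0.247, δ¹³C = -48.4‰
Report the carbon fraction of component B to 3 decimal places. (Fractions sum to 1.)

0.210

Let f_B and f_A be the unknown fractions; fractions sum to 1 so f_B + f_A = 0.628.
Mass balance: Σ fᵢ·δᵢ = δ_bulk ⇒ f_B·(-26.5) + f_A·(4.8) = -16.6 − (-13.055) = -3.545
Substitute f_A = 0.628 − f_B:
f_B·(-26.5 − 4.8) = -3.545 − 0.628×(4.8) = -6.560
f_B = -6.560 / -31.3 = 0.2096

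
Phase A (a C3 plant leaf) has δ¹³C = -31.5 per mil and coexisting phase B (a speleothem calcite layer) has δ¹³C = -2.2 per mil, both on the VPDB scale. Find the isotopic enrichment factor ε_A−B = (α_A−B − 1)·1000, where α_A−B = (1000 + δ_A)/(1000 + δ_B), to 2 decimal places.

α_A−B = (1000 + -31.5) / (1000 + -2.2) = 968.5 / 997.8 = 0.970635
ε_A−B = (0.970635 − 1) × 1000 = -29.365 per mil
(The approximation ε ≈ δ_A − δ_B would give -29.3 per mil.)

-29.36 per mil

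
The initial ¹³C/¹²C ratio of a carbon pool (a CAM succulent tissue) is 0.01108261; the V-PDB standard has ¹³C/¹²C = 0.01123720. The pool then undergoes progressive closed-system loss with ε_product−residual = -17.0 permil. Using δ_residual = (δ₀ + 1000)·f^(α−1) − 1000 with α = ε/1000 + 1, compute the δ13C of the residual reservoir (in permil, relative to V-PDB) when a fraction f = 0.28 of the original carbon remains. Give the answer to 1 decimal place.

δ₀ = (0.01108261/0.01123720 − 1)×1000 = (0.986243 − 1)×1000 = -13.757 permil
α − 1 = ε/1000 = -0.0170
f^(α−1) = 0.28^(-0.0170) = 1.021876
δ_res = (-13.757 + 1000) × 1.021876 − 1000 = 1007.818 − 1000 = 7.82 permil

7.8 permil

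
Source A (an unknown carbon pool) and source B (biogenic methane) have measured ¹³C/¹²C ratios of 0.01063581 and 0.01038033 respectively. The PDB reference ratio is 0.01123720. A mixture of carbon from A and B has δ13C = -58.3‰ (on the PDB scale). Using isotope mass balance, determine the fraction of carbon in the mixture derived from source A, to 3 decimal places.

0.790

δ_A = (0.01063581/0.01123720 − 1)×1000 = (0.946482 − 1)×1000 = -53.518‰
δ_B = (0.01038033/0.01123720 − 1)×1000 = (0.923747 − 1)×1000 = -76.253‰
f_A = (δ_mix − δ_B)/(δ_A − δ_B) = (-58.3 − (-76.253))/(-53.518 − (-76.253))
f_A = 17.953 / 22.735 = 0.7897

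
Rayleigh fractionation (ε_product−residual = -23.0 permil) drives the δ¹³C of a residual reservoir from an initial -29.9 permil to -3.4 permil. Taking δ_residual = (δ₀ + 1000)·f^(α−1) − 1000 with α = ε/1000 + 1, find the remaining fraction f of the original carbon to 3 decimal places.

α − 1 = ε/1000 = -0.0230
(δ_res + 1000)/(δ₀ + 1000) = (-3.4 + 1000)/(-29.9 + 1000) = 996.6/970.1 = 1.027317
f = 1.027317^(1/-0.0230) = exp(ln(1.027317)/-0.0230) = exp(0.02695/-0.0230)
f = exp(-1.1718) = 0.3098

0.310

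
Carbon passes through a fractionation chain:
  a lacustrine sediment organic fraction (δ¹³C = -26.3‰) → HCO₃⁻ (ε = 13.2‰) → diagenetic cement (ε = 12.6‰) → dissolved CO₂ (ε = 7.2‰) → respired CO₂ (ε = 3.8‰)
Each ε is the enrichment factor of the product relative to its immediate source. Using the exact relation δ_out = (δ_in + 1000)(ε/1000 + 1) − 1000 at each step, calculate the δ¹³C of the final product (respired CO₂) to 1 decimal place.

10.0‰

step 1: δ = (-26.30 + 1000)·(13.2/1000 + 1) − 1000 = -13.45‰
step 2: δ = (-13.45 + 1000)·(12.6/1000 + 1) − 1000 = -1.02‰
step 3: δ = (-1.02 + 1000)·(7.2/1000 + 1) − 1000 = 6.18‰
step 4: δ = (6.18 + 1000)·(3.8/1000 + 1) − 1000 = 10.00‰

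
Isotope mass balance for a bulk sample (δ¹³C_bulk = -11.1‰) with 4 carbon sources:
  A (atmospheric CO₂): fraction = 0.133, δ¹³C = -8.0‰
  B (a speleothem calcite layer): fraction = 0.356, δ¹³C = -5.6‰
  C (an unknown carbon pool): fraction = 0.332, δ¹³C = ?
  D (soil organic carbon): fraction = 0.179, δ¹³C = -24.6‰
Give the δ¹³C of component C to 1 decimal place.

-11.0‰

Isotope mass balance: δ_bulk = Σ fᵢ·δᵢ.
-11.1 = 0.133×(-8.0) + 0.356×(-5.6) + 0.332×δ_C + 0.179×(-24.6)
0.332·δ_C = -11.1 − (-7.461) = -3.639
δ_C = -3.639 / 0.332 = -10.96‰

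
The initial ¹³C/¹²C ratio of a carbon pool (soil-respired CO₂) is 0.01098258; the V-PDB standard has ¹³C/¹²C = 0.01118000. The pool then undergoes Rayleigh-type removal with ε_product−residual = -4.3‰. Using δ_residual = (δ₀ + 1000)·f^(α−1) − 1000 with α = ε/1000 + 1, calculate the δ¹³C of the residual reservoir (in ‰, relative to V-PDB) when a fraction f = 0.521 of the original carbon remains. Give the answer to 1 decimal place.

-14.9‰

δ₀ = (0.01098258/0.01118000 − 1)×1000 = (0.982342 − 1)×1000 = -17.658‰
α − 1 = ε/1000 = -0.0043
f^(α−1) = 0.521^(-0.0043) = 1.002808
δ_res = (-17.658 + 1000) × 1.002808 − 1000 = 985.100 − 1000 = -14.90‰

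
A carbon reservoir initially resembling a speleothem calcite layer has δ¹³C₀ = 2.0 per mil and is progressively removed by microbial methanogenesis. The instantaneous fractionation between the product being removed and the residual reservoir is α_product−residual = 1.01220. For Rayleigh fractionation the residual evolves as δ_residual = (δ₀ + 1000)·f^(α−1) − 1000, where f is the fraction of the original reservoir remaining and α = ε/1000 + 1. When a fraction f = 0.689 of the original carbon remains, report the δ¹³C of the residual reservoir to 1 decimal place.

Rayleigh residual: δ_res = (δ₀ + 1000)·f^(α−1) − 1000
α − 1 = 0.01220
f^(α−1) = 0.689^(0.01220) = 0.995466
δ_res = (2.0 + 1000) × 0.995466 − 1000 = 997.457 − 1000 = -2.54 per mil

-2.5 per mil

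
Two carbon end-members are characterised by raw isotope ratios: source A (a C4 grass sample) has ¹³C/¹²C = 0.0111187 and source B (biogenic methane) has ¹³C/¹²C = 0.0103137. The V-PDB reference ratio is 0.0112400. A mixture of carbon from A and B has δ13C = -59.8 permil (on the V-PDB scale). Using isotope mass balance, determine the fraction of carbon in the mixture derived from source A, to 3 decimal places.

0.316

δ_A = (0.0111187/0.0112400 − 1)×1000 = (0.989208 − 1)×1000 = -10.792 permil
δ_B = (0.0103137/0.0112400 − 1)×1000 = (0.917589 − 1)×1000 = -82.411 permil
f_A = (δ_mix − δ_B)/(δ_A − δ_B) = (-59.8 − (-82.411))/(-10.792 − (-82.411))
f_A = 22.611 / 71.619 = 0.3157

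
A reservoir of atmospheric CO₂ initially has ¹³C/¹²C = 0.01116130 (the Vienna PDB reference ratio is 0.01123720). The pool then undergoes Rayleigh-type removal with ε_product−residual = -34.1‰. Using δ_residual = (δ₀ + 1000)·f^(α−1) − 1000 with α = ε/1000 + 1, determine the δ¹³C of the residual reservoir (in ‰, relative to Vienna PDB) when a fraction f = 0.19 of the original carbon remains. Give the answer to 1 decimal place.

δ₀ = (0.01116130/0.01123720 − 1)×1000 = (0.993246 − 1)×1000 = -6.754‰
α − 1 = ε/1000 = -0.0341
f^(α−1) = 0.19^(-0.0341) = 1.058265
δ_res = (-6.754 + 1000) × 1.058265 − 1000 = 1051.117 − 1000 = 51.12‰

51.1‰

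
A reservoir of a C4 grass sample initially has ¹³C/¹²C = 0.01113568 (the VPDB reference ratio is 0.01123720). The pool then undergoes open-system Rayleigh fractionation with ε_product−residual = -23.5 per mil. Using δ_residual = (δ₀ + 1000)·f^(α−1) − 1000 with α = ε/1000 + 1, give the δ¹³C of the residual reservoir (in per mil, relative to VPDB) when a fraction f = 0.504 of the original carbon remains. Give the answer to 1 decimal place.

7.1 per mil

δ₀ = (0.01113568/0.01123720 − 1)×1000 = (0.990966 − 1)×1000 = -9.034 per mil
α − 1 = ε/1000 = -0.0235
f^(α−1) = 0.504^(-0.0235) = 1.016232
δ_res = (-9.034 + 1000) × 1.016232 − 1000 = 1007.051 − 1000 = 7.05 per mil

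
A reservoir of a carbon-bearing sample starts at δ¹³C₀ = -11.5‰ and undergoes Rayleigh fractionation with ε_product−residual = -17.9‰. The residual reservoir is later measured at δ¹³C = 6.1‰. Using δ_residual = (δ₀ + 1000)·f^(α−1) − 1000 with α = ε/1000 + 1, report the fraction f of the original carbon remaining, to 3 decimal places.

0.373

α − 1 = ε/1000 = -0.0179
(δ_res + 1000)/(δ₀ + 1000) = (6.1 + 1000)/(-11.5 + 1000) = 1006.1/988.5 = 1.017805
f = 1.017805^(1/-0.0179) = exp(ln(1.017805)/-0.0179) = exp(0.01765/-0.0179)
f = exp(-0.9859) = 0.3731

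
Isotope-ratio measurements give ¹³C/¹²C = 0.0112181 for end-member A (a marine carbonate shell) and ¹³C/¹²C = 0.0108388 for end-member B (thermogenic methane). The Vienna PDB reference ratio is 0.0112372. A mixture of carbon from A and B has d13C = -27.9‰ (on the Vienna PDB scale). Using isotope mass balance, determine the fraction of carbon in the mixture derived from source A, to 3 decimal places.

0.224

δ_A = (0.0112181/0.0112372 − 1)×1000 = (0.998300 − 1)×1000 = -1.700‰
δ_B = (0.0108388/0.0112372 − 1)×1000 = (0.964546 − 1)×1000 = -35.454‰
f_A = (δ_mix − δ_B)/(δ_A − δ_B) = (-27.9 − (-35.454))/(-1.700 − (-35.454))
f_A = 7.554 / 33.754 = 0.2238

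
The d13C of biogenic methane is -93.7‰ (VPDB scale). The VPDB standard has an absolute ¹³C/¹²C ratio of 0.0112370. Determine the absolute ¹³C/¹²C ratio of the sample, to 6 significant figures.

0.0101841

R_sample = R_standard × (d13C/1000 + 1)
R_sample = 0.0112370 × (-93.7/1000 + 1) = 0.0112370 × 0.906300
R_sample = 0.0101841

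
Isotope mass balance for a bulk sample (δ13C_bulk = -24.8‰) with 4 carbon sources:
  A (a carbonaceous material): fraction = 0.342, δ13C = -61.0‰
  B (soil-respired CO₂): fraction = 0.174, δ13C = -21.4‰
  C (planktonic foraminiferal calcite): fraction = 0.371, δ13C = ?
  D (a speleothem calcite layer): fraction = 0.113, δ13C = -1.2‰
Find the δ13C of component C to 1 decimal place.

Isotope mass balance: δ_bulk = Σ fᵢ·δᵢ.
-24.8 = 0.342×(-61.0) + 0.174×(-21.4) + 0.371×δ_C + 0.113×(-1.2)
0.371·δ_C = -24.8 − (-24.721) = -0.079
δ_C = -0.079 / 0.371 = -0.21‰

-0.2‰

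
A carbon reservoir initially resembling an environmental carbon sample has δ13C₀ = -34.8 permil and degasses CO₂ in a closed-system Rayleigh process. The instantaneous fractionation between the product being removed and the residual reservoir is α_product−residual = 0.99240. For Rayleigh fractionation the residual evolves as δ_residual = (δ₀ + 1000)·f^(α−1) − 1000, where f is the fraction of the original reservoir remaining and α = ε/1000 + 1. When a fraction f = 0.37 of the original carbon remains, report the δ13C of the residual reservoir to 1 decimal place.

Rayleigh residual: δ_res = (δ₀ + 1000)·f^(α−1) − 1000
α − 1 = -0.00760
f^(α−1) = 0.37^(-0.00760) = 1.007585
δ_res = (-34.8 + 1000) × 1.007585 − 1000 = 972.521 − 1000 = -27.48 permil

-27.5 permil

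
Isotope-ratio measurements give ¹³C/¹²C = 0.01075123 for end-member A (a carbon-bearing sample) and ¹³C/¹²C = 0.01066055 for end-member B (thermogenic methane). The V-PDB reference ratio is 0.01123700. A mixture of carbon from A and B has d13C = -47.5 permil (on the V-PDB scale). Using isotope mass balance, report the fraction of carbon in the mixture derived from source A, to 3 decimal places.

δ_A = (0.01075123/0.01123700 − 1)×1000 = (0.956770 − 1)×1000 = -43.230 permil
δ_B = (0.01066055/0.01123700 − 1)×1000 = (0.948701 − 1)×1000 = -51.299 permil
f_A = (δ_mix − δ_B)/(δ_A − δ_B) = (-47.5 − (-51.299))/(-43.230 − (-51.299))
f_A = 3.799 / 8.070 = 0.4708

0.471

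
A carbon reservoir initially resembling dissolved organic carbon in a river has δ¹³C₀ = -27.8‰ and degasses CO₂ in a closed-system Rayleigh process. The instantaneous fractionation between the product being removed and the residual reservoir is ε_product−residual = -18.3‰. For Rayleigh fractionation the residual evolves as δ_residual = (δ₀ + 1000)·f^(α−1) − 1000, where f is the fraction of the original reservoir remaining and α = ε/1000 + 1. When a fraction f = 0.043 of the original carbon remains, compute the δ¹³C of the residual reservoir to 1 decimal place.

29.8‰

Rayleigh residual: δ_res = (δ₀ + 1000)·f^(α−1) − 1000
α = ε/1000 + 1 = 0.98170, so α − 1 = -0.01830
f^(α−1) = 0.043^(-0.01830) = 1.059272
δ_res = (-27.8 + 1000) × 1.059272 − 1000 = 1029.824 − 1000 = 29.82‰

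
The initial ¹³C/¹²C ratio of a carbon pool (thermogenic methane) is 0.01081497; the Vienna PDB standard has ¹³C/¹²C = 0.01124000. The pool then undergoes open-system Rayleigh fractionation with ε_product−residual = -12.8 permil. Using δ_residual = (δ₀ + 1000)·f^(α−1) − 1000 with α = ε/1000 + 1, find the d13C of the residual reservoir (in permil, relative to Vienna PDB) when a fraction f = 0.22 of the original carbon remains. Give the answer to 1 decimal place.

δ₀ = (0.01081497/0.01124000 − 1)×1000 = (0.962186 − 1)×1000 = -37.814 permil
α − 1 = ε/1000 = -0.0128
f^(α−1) = 0.22^(-0.0128) = 1.019570
δ_res = (-37.814 + 1000) × 1.019570 − 1000 = 981.016 − 1000 = -18.98 permil

-19.0 permil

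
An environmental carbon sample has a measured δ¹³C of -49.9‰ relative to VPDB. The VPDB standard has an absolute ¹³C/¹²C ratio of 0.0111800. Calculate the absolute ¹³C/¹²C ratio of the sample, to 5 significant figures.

0.010622

R_sample = R_standard × (δ¹³C/1000 + 1)
R_sample = 0.0111800 × (-49.9/1000 + 1) = 0.0111800 × 0.950100
R_sample = 0.0106221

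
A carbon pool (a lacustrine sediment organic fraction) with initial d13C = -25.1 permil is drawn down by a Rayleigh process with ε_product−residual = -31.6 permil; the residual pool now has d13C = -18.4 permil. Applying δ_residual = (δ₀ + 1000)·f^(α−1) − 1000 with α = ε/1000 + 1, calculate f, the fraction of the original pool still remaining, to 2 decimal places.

0.81

α − 1 = ε/1000 = -0.0316
(δ_res + 1000)/(δ₀ + 1000) = (-18.4 + 1000)/(-25.1 + 1000) = 981.6/974.9 = 1.006872
f = 1.006872^(1/-0.0316) = exp(ln(1.006872)/-0.0316) = exp(0.00685/-0.0316)
f = exp(-0.2167) = 0.8051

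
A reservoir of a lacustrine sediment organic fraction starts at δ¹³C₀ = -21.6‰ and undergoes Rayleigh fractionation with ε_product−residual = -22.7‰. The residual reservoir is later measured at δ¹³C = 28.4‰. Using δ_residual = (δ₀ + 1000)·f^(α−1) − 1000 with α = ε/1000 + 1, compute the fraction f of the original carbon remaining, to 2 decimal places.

α − 1 = ε/1000 = -0.0227
(δ_res + 1000)/(δ₀ + 1000) = (28.4 + 1000)/(-21.6 + 1000) = 1028.4/978.4 = 1.051104
f = 1.051104^(1/-0.0227) = exp(ln(1.051104)/-0.0227) = exp(0.04984/-0.0227)
f = exp(-2.1956) = 0.1113

0.11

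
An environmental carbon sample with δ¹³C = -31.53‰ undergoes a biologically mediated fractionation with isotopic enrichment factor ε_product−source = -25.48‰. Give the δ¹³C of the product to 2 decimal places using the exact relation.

-56.21‰

Exactly, δ_product = (δ_source + 1000)·(ε/1000 + 1) − 1000.
δ_product = (-31.53 + 1000) × (-25.48/1000 + 1) − 1000
δ_product = -56.207‰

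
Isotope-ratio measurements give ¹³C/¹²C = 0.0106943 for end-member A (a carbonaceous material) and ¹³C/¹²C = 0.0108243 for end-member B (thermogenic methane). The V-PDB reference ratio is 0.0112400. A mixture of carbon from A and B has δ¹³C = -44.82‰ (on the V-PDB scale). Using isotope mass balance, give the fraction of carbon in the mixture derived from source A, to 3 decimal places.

0.678

δ_A = (0.0106943/0.0112400 − 1)×1000 = (0.951450 − 1)×1000 = -48.550‰
δ_B = (0.0108243/0.0112400 − 1)×1000 = (0.963016 − 1)×1000 = -36.984‰
f_A = (δ_mix − δ_B)/(δ_A − δ_B) = (-44.82 − (-36.984))/(-48.550 − (-36.984))
f_A = -7.836 / -11.566 = 0.6775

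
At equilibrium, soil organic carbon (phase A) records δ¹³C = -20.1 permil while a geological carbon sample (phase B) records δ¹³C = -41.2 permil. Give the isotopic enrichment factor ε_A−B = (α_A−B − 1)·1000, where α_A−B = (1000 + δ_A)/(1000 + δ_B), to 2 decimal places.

α_A−B = (1000 + -20.1) / (1000 + -41.2) = 979.9 / 958.8 = 1.022007
ε_A−B = (1.022007 − 1) × 1000 = 22.007 permil
(The approximation ε ≈ δ_A − δ_B would give 21.1 permil.)

22.01 permil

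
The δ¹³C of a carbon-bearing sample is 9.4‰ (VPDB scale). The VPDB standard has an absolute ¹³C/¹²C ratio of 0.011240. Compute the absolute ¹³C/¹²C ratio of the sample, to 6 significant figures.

R_sample = R_standard × (δ¹³C/1000 + 1)
R_sample = 0.011240 × (9.4/1000 + 1) = 0.011240 × 1.009400
R_sample = 0.0113457

0.0113457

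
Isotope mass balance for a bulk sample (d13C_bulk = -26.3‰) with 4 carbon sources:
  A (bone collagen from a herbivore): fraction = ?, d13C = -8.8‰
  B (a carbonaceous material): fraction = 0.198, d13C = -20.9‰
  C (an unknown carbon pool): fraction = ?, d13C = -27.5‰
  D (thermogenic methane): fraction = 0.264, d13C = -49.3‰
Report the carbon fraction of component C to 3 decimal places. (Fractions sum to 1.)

Let f_C and f_A be the unknown fractions; fractions sum to 1 so f_C + f_A = 0.538.
Mass balance: Σ fᵢ·δᵢ = δ_bulk ⇒ f_C·(-27.5) + f_A·(-8.8) = -26.3 − (-17.153) = -9.147
Substitute f_A = 0.538 − f_C:
f_C·(-27.5 − -8.8) = -9.147 − 0.538×(-8.8) = -4.412
f_C = -4.412 / -18.7 = 0.2359

0.236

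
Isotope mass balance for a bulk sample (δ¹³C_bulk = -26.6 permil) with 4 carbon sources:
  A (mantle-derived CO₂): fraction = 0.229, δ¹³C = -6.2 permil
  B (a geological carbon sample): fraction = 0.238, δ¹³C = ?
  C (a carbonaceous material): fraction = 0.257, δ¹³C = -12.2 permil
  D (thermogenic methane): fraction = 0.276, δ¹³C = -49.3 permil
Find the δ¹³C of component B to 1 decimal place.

-35.5 permil

Isotope mass balance: δ_bulk = Σ fᵢ·δᵢ.
-26.6 = 0.229×(-6.2) + 0.238×δ_B + 0.257×(-12.2) + 0.276×(-49.3)
0.238·δ_B = -26.6 − (-18.162) = -8.438
δ_B = -8.438 / 0.238 = -35.45 permil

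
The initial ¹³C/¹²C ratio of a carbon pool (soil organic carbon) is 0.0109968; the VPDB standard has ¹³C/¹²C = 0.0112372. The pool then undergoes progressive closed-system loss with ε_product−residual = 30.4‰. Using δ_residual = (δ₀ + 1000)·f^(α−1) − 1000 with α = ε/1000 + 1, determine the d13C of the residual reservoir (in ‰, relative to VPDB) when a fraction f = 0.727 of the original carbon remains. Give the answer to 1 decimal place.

-30.8‰

δ₀ = (0.0109968/0.0112372 − 1)×1000 = (0.978607 − 1)×1000 = -21.393‰
α − 1 = ε/1000 = 0.0304
f^(α−1) = 0.727^(0.0304) = 0.990354
δ_res = (-21.393 + 1000) × 0.990354 − 1000 = 969.168 − 1000 = -30.83‰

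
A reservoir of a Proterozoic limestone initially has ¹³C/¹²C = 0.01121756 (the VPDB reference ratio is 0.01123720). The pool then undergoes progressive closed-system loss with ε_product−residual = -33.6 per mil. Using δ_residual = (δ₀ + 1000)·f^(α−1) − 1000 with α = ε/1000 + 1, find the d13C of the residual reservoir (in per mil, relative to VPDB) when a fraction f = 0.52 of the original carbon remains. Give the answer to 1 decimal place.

20.4 per mil

δ₀ = (0.01121756/0.01123720 − 1)×1000 = (0.998252 − 1)×1000 = -1.748 per mil
α − 1 = ε/1000 = -0.0336
f^(α−1) = 0.52^(-0.0336) = 1.022215
δ_res = (-1.748 + 1000) × 1.022215 − 1000 = 1020.428 − 1000 = 20.43 per mil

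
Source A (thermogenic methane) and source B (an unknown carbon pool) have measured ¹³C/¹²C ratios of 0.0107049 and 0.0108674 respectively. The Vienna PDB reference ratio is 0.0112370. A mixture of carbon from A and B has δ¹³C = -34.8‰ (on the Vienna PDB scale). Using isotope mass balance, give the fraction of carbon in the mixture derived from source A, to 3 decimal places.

0.132

δ_A = (0.0107049/0.0112370 − 1)×1000 = (0.952648 − 1)×1000 = -47.352‰
δ_B = (0.0108674/0.0112370 − 1)×1000 = (0.967109 − 1)×1000 = -32.891‰
f_A = (δ_mix − δ_B)/(δ_A − δ_B) = (-34.8 − (-32.891))/(-47.352 − (-32.891))
f_A = -1.909 / -14.461 = 0.1320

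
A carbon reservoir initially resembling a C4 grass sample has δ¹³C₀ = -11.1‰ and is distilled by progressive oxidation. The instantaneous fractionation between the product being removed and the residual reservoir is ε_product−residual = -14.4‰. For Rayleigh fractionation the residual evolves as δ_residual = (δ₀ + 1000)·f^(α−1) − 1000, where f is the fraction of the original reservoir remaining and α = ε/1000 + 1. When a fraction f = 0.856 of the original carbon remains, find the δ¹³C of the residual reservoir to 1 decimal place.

-8.9‰

Rayleigh residual: δ_res = (δ₀ + 1000)·f^(α−1) − 1000
α = ε/1000 + 1 = 0.98560, so α − 1 = -0.01440
f^(α−1) = 0.856^(-0.01440) = 1.002241
δ_res = (-11.1 + 1000) × 1.002241 − 1000 = 991.117 − 1000 = -8.88‰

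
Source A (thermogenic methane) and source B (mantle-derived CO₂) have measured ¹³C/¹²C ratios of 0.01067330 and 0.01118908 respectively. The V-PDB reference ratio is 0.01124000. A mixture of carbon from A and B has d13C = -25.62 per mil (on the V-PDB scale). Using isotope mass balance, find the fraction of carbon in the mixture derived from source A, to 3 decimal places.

0.460

δ_A = (0.01067330/0.01124000 − 1)×1000 = (0.949582 − 1)×1000 = -50.418 per mil
δ_B = (0.01118908/0.01124000 − 1)×1000 = (0.995470 − 1)×1000 = -4.530 per mil
f_A = (δ_mix − δ_B)/(δ_A − δ_B) = (-25.62 − (-4.530))/(-50.418 − (-4.530))
f_A = -21.090 / -45.888 = 0.4596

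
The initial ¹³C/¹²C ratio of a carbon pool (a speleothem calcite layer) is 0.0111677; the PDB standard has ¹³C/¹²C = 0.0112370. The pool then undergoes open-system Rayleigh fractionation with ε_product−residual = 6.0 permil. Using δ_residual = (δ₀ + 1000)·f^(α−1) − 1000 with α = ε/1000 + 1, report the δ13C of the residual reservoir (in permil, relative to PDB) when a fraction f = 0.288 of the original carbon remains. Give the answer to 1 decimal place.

-13.6 permil

δ₀ = (0.0111677/0.0112370 − 1)×1000 = (0.993833 − 1)×1000 = -6.167 permil
α − 1 = ε/1000 = 0.0060
f^(α−1) = 0.288^(0.0060) = 0.992559
δ_res = (-6.167 + 1000) × 0.992559 − 1000 = 986.438 − 1000 = -13.56 permil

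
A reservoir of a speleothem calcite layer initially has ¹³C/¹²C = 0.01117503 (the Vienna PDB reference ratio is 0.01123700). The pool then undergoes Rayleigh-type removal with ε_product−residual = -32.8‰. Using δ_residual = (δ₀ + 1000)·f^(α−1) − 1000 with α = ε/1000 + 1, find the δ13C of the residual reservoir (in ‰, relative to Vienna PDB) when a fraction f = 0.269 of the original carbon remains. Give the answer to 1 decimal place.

38.3‰

δ₀ = (0.01117503/0.01123700 − 1)×1000 = (0.994485 − 1)×1000 = -5.515‰
α − 1 = ε/1000 = -0.0328
f^(α−1) = 0.269^(-0.0328) = 1.044009
δ_res = (-5.515 + 1000) × 1.044009 − 1000 = 1038.251 − 1000 = 38.25‰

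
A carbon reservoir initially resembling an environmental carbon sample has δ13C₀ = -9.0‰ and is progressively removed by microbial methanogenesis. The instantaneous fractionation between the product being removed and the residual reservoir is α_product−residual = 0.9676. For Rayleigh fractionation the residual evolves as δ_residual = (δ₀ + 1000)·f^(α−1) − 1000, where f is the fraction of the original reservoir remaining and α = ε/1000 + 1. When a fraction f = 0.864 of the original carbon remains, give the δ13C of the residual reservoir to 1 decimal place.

-4.3‰

Rayleigh residual: δ_res = (δ₀ + 1000)·f^(α−1) − 1000
α − 1 = -0.03240
f^(α−1) = 0.864^(-0.03240) = 1.004748
δ_res = (-9.0 + 1000) × 1.004748 − 1000 = 995.705 − 1000 = -4.30‰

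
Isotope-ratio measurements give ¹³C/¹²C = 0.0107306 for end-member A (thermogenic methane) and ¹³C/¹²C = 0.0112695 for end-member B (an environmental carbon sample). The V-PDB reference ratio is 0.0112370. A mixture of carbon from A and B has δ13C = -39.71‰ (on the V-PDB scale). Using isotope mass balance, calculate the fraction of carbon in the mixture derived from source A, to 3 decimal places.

δ_A = (0.0107306/0.0112370 − 1)×1000 = (0.954935 − 1)×1000 = -45.065‰
δ_B = (0.0112695/0.0112370 − 1)×1000 = (1.002892 − 1)×1000 = 2.892‰
f_A = (δ_mix − δ_B)/(δ_A − δ_B) = (-39.71 − (2.892))/(-45.065 − (2.892))
f_A = -42.602 / -47.958 = 0.8883

0.888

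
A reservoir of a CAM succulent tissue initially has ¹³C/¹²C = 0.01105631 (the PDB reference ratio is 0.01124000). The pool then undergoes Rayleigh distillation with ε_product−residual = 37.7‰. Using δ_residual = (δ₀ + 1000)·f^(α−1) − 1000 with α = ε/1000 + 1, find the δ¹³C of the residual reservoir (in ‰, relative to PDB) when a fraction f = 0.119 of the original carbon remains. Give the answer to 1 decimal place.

δ₀ = (0.01105631/0.01124000 − 1)×1000 = (0.983657 − 1)×1000 = -16.343‰
α − 1 = ε/1000 = 0.0377
f^(α−1) = 0.119^(0.0377) = 0.922886
δ_res = (-16.343 + 1000) × 0.922886 − 1000 = 907.804 − 1000 = -92.20‰

-92.2‰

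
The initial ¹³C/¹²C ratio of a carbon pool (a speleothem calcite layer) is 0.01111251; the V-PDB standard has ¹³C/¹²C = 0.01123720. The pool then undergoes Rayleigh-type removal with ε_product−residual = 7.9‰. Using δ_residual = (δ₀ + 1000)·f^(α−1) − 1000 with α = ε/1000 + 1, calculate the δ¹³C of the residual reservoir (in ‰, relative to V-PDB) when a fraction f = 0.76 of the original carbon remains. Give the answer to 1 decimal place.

δ₀ = (0.01111251/0.01123720 − 1)×1000 = (0.988904 − 1)×1000 = -11.096‰
α − 1 = ε/1000 = 0.0079
f^(α−1) = 0.76^(0.0079) = 0.997834
δ_res = (-11.096 + 1000) × 0.997834 − 1000 = 986.762 − 1000 = -13.24‰

-13.2‰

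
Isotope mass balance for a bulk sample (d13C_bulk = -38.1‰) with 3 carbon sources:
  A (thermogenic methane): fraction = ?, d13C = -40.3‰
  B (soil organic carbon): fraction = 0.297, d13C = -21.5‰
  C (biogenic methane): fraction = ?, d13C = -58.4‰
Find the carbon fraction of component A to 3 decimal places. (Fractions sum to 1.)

Let f_A and f_C be the unknown fractions; fractions sum to 1 so f_A + f_C = 0.703.
Mass balance: Σ fᵢ·δᵢ = δ_bulk ⇒ f_A·(-40.3) + f_C·(-58.4) = -38.1 − (-6.385) = -31.715
Substitute f_C = 0.703 − f_A:
f_A·(-40.3 − -58.4) = -31.715 − 0.703×(-58.4) = 9.341
f_A = 9.341 / 18.1 = 0.5161

0.516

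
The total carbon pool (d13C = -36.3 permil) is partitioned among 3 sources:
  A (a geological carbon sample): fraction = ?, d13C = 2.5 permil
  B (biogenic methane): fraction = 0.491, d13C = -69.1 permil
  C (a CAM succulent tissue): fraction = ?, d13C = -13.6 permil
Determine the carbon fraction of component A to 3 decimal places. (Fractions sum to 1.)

0.283

Let f_A and f_C be the unknown fractions; fractions sum to 1 so f_A + f_C = 0.509.
Mass balance: Σ fᵢ·δᵢ = δ_bulk ⇒ f_A·(2.5) + f_C·(-13.6) = -36.3 − (-33.928) = -2.372
Substitute f_C = 0.509 − f_A:
f_A·(2.5 − -13.6) = -2.372 − 0.509×(-13.6) = 4.550
f_A = 4.550 / 16.1 = 0.2826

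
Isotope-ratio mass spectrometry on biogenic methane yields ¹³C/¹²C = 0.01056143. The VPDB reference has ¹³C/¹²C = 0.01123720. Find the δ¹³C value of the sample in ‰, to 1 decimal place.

-60.1‰

δ¹³C = (R_sample / R_standard − 1) × 1000
R_sample / R_standard = 0.01056143 / 0.01123720 = 0.939863
δ¹³C = (0.939863 − 1) × 1000 = -60.14‰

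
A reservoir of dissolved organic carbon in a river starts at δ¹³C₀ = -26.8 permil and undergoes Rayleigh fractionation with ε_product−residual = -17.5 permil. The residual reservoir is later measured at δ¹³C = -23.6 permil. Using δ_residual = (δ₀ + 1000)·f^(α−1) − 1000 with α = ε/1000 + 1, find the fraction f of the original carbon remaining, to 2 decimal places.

0.83

α − 1 = ε/1000 = -0.0175
(δ_res + 1000)/(δ₀ + 1000) = (-23.6 + 1000)/(-26.8 + 1000) = 976.4/973.2 = 1.003288
f = 1.003288^(1/-0.0175) = exp(ln(1.003288)/-0.0175) = exp(0.00328/-0.0175)
f = exp(-0.1876) = 0.8290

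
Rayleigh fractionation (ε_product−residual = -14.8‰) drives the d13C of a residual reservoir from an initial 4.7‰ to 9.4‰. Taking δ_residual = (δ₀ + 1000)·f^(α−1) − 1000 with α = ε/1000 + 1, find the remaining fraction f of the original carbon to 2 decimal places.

α − 1 = ε/1000 = -0.0148
(δ_res + 1000)/(δ₀ + 1000) = (9.4 + 1000)/(4.7 + 1000) = 1009.4/1004.7 = 1.004678
f = 1.004678^(1/-0.0148) = exp(ln(1.004678)/-0.0148) = exp(0.00467/-0.0148)
f = exp(-0.3153) = 0.7295

0.73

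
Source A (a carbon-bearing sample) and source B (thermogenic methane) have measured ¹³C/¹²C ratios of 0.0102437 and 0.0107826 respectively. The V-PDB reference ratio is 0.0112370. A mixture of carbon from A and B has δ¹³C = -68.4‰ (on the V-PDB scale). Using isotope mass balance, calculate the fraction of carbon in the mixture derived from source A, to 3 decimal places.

δ_A = (0.0102437/0.0112370 − 1)×1000 = (0.911605 − 1)×1000 = -88.395‰
δ_B = (0.0107826/0.0112370 − 1)×1000 = (0.959562 − 1)×1000 = -40.438‰
f_A = (δ_mix − δ_B)/(δ_A − δ_B) = (-68.4 − (-40.438))/(-88.395 − (-40.438))
f_A = -27.962 / -47.958 = 0.5831

0.583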